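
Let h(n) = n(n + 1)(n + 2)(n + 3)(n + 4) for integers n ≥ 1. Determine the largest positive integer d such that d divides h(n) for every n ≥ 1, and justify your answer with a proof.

Computing the first values: h(1) = 120 and h(2) = 720; gcd(120, 720) = 120, so d ≤ 120.
We prove 120 | n(n + 1)(n + 2)(n + 3)(n + 4) for all n ≥ 1 by induction on n.
Base step (n = 1): h(1) = 120 = 120·(1), so 120 | h(1).
Inductive step: suppose the statement holds for some k ≥ 1, i.e. 120 | h(k). Then
h(k+1) − h(k) = (k+1)·(k+2)·(k+3)·(k+4)·(k+5) − k·(k+1)·(k+2)·(k+3)·(k+4) = (k+1)·(k+2)·(k+3)·(k+4)·[(k+5) − k] = 5·(k+1)·(k+2)·(k+3)·(k+4). The product of 4 consecutive integers is divisible by (4)! = 24, so h(k+1) − h(k) is divisible by 5·24 = 120. By the inductive hypothesis 120 | h(k), hence 120 | h(k+1).
This completes the induction.
Therefore the largest such d is 120.

d = 120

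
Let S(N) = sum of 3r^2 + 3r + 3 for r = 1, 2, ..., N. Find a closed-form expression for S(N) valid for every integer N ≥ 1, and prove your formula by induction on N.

S(N) = N(N^2 + 3N + 5)

We claim S(N) = N(N^2 + 3N + 5) for all N ≥ 1.
When N = 1: S(1) = 9, and the closed form gives 9. They agree.
For the inductive step, assume it holds for an arbitrary r ≥ 1, so S(r) = r(r^2 + 3r + 5).
Then S(r+1) = S(r) + (3r + 3(r + 1)^2 + 6) = (r(r^2 + 3r + 5)) + (3r + 3(r + 1)^2 + 6).
Simplifying, S(r+1) = (r + 1)(r^2 + 5r + 9) = (r+1)((r+1)^2 + 3(r+1) + 5),
which is the closed form with N = r+1.
Hence, by induction on N, the claim holds for every N ≥ 1.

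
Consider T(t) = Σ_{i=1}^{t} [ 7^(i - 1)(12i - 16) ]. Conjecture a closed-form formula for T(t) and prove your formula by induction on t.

T(t) = 7^t(2t - 3) + 3

We claim T(t) = 7^t(2t - 3) + 3 for all t ≥ 1.
Base case (t = 1): T(1) = -4, and the closed form gives -4. They agree.
For the inductive step, assume it holds for an arbitrary i ≥ 1, so T(i) = 7^i(2i - 3) + 3.
Then T(i+1) = T(i) + (7^i(12i - 4)) = (7^i(2i - 3) + 3) + (7^i(12i - 4)).
Simplifying, T(i+1) = 14·7^i·i - 7·7^i + 3 = 7^(i+1)(2(i+1) - 3) + 3,
which is the closed form with t = i+1.
By induction, the statement is established for all t ≥ 1.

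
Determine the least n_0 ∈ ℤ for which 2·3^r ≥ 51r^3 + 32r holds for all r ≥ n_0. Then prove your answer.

At r = 8: 13122 < 26368, so the inequality fails and n_0 ≥ 9. We prove 2·3^r ≥ 51r^3 + 32r for all r ≥ 9.
Base step (r = 9): 2·3^r = 39366 and 51r^3 + 32r = 37467, so 39366 ≥ 37467.
Suppose the result is true for r = p, so 2·3^p ≥ 51p^3 + 32p.
Then 2·3^(p + 1) = 3·(2·3^p) ≥ 3·(51p^3 + 32p).
Also, for p ≥ 9 we have 3·(51p^3 + 32p) ≥ 51(p+1)^3 + 32(p+1), since 3·(51p^3 + 32p) − (51(p+1)^3 + 32(p+1)) = 102p^3 - 153p^2 - 89p - 83, which is nonnegative for all p ≥ 9.
Combining, 2·3^(p + 1) ≥ 51(p+1)^3 + 32(p+1).
By induction, the statement is established for all r ≥ 9.
Hence the smallest such n_0 is 9.

n_0 = 9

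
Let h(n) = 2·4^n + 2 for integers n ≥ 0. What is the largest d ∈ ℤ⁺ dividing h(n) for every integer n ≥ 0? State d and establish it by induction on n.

Computing the first values: h(0) = 4 and h(1) = 10; gcd(4, 10) = 2, so d ≤ 2.
We prove 2 | 2·4^n + 2 for all n ≥ 0 by induction on n.
When n = 0: h(0) = 4 = 2·(2), so 2 | h(0).
For the inductive step, assume it holds for an arbitrary m ≥ 0, i.e. 2 | h(m). Then
h(m+1) = 2·4^(m+1) + 2 = 4·(2·4^m + 2) - 6 = 4·h(m) - 6. The first term is divisible by 2 by the inductive hypothesis, and -6 is divisible by 2. Hence 2 | h(m+1).
By induction, the statement is established for all n ≥ 0.
Therefore the largest such d is 2.

d = 2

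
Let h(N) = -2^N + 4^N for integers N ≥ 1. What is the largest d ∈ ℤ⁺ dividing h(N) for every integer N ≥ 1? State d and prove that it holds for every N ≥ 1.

Computing the first values: h(1) = 2 and h(2) = 12; gcd(2, 12) = 2, so d ≤ 2.
We prove 2 | -2^N + 4^N for all N ≥ 1 by induction on N.
When N = 1: h(1) = 2 = 2·(1), so 2 | h(1).
For the inductive step, assume it holds for an arbitrary i ≥ 1, i.e. 2 | h(i). Then
4^{i+1} − 2^{i+1} = 4·4^i − 2·2^i = 4·(4^i − 2^i) + (2)·2^i. The first term is divisible by 2 by the inductive hypothesis, and the second term (2)·2^i is divisible by 2 since 2 | 2. Hence 2 | h(i+1).
By the principle of mathematical induction, the result holds for all N ≥ 1.
Therefore the largest such d is 2.

d = 2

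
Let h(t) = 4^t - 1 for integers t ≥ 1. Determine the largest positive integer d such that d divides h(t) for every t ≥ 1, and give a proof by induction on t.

Computing the first values: h(1) = 3 and h(2) = 15; gcd(3, 15) = 3, so d ≤ 3.
We prove 3 | 4^t - 1 for all t ≥ 1 by induction on t.
For the base case t = 1: h(1) = 3 = 3·(1), so 3 | h(1).
Suppose the result is true for t = m, i.e. 3 | h(m). Then
4^{m+1} − 1^{m+1} = 4·4^m − 1·1^m = 4·(4^m − 1^m) + (3)·1^m. The first term is divisible by 3 by the inductive hypothesis, and the second term (3)·1^m is divisible by 3 since 3 | 3. Hence 3 | h(m+1).
By induction, the statement is established for all t ≥ 1.
Therefore the largest such d is 3.

d = 3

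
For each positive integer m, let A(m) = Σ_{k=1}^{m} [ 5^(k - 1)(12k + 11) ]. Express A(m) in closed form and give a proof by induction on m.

We claim A(m) = 5^m(3m + 2) - 2 for all m ≥ 1.
For the base case m = 1: A(1) = 23, and the closed form gives 23. They agree.
Suppose the result is true for m = k, so A(k) = 5^k(3k + 2) - 2.
Then A(k+1) = A(k) + (5^k(12k + 23)) = (5^k(3k + 2) - 2) + (5^k(12k + 23)).
Simplifying, A(k+1) = 15·5^k·k + 25·5^k - 2 = 5^(k+1)(3(k+1) + 2) - 2,
which is the closed form with m = k+1.
Hence, by induction on m, the claim holds for every m ≥ 1.

A(m) = 5^m(3m + 2) - 2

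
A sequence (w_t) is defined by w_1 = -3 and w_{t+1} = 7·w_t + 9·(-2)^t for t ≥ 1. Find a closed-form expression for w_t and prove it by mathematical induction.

w_t = -(-2)^t - 5·7^(t - 1)

Computing the first terms: w_1 = -3, w_2 = -39, w_3 = -237. This suggests w_t = -(-2)^t - 5·7^(t - 1).
Base case (t = 1): the formula gives -3 = -3 = w_1.
Suppose the result is true for t = i, so w_i = -(-2)^i - 5·7^(i - 1).
Then w_{i+1} = 7·w_i + 9·(-2)^i = 7·(-(-2)^i - 5·7^(i - 1)) + 9·(-2)^i = -(-2)^(i + 1) - 5·7^i = -(-2)^(i+1) - 5·7^((i+1) - 1),
which is the claimed formula at t = i+1.
By the principle of mathematical induction, the result holds for all t ≥ 1.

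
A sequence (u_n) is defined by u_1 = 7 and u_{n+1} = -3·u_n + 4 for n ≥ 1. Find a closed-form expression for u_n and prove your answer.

Computing the first terms: u_1 = 7, u_2 = -17, u_3 = 55. This suggests u_n = -2(-3)^n + 1.
When n = 1: the formula gives 7 = 7 = u_1.
Inductive step: assume the claim holds for n = p, so u_p = -2(-3)^p + 1.
Then u_{p+1} = -3·u_p + 4 = -3·(-2(-3)^p + 1) + 4 = -2(-3)^(p + 1) + 1,
which is the claimed formula at n = p+1.
By induction, the statement is established for all n ≥ 1.

u_n = -2(-3)^n + 1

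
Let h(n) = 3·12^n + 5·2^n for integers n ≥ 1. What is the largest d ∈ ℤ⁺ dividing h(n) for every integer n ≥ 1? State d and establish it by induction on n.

Computing the first values: h(1) = 46 and h(2) = 452; gcd(46, 452) = 2, so d ≤ 2.
We prove 2 | 3·12^n + 5·2^n for all n ≥ 1 by induction on n.
When n = 1: h(1) = 46 = 2·(23), so 2 | h(1).
For the inductive step, assume it holds for an arbitrary j ≥ 1, i.e. 2 | h(j). Then
h(j+1) − 12·h(j) = (3·12^(j+1) + 5·2^(j+1)) − 12·(3·12^j + 5·2^j) = (5)·2^j·(2 − 12) = (-50)·2^j. Since 2 | h(j) by the inductive hypothesis, 2 | 12·h(j); and 2 | -50 since -50 = 2·-25. Therefore 2 | h(j+1).
Hence, by induction on n, the claim holds for every n ≥ 1.
Therefore the largest such d is 2.

d = 2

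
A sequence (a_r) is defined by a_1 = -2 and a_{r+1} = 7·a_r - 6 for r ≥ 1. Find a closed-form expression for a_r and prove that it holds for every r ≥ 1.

Computing the first terms: a_1 = -2, a_2 = -20, a_3 = -146. This suggests a_r = -3·7^(r - 1) + 1.
When r = 1: the formula gives -2 = -2 = a_1.
Suppose the result is true for r = i, so a_i = -3·7^(i - 1) + 1.
Then a_{i+1} = 7·a_i - 6 = 7·(-3·7^(i - 1) + 1) - 6 = -3·7^i + 1 = -3·7^((i+1) - 1) + 1,
which is the claimed formula at r = i+1.
This completes the induction.

a_r = -3·7^(r - 1) + 1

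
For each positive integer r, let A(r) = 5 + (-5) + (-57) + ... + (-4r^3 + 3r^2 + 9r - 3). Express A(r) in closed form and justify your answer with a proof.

We claim A(r) = -r(r - 2)(r^2 + 3r + 1) for all r ≥ 1.
When r = 1: A(1) = 5, and the closed form gives 5. They agree.
Inductive step: assume the claim holds for r = i, so A(i) = i(-i^3 - i^2 + 5i + 2).
Then A(i+1) = A(i) + (-4i^3 - 9i^2 + 3i + 5) = (i(-i^3 - i^2 + 5i + 2)) + (-4i^3 - 9i^2 + 3i + 5).
Simplifying, A(i+1) = -(i - 1)(i + 1)(i^2 + 5i + 5) = -(i+1)((i+1) - 2)((i+1)^2 + 3(i+1) + 1),
which is the closed form with r = i+1.
By the principle of mathematical induction, the result holds for all r ≥ 1.

A(r) = -r(r - 2)(r^2 + 3r + 1)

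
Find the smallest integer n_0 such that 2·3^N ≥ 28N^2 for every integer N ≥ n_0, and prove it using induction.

n_0 = 6

At N = 5: 486 < 700, so the inequality fails and n_0 ≥ 6. We prove 2·3^N ≥ 28N^2 for all N ≥ 6.
When N = 6: 2·3^N = 1458 and 28N^2 = 1008, so 1458 ≥ 1008.
Inductive step: assume the claim holds for N = j, so 2·3^j ≥ 28j^2.
Then 2·3^(j + 1) = 3·(2·3^j) ≥ 3·(28j^2).
Also, for j ≥ 6 we have 3·(28j^2) ≥ 28(j+1)^2, since 3 ≥ (1 + 1/j)^2 for all j ≥ 6.
Combining, 2·3^(j + 1) ≥ 28(j+1)^2.
By the principle of mathematical induction, the result holds for all N ≥ 6.
Hence the smallest such n_0 is 6.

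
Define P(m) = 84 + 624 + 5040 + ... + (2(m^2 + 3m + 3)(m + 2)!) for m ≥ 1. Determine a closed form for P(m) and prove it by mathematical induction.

P(m) = (2m + 2)(m + 3)! - 12

We claim P(m) = (2m + 2)(m + 3)! - 12 for all m ≥ 1.
When m = 1: P(1) = 84, and the closed form gives 84. They agree.
Inductive step: assume the claim holds for m = r, so P(r) = (2r + 2)(r + 3)! - 12.
Then P(r+1) = P(r) + (2(r^2 + 5r + 7)(r + 3)!) = ((2r + 2)(r + 3)! - 12) + (2(r^2 + 5r + 7)(r + 3)!).
Simplifying, P(r+1) = (2(r+1) + 2)((r+1) + 3)! - 12,
which is the closed form with m = r+1.
This completes the induction.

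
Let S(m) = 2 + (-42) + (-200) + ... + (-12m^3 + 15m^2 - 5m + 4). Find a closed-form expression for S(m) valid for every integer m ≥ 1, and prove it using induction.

S(m) = -m(3m^3 + m^2 - 2m - 4)

We claim S(m) = -m(3m^3 + m^2 - 2m - 4) for all m ≥ 1.
When m = 1: S(1) = 2, and the closed form gives 2. They agree.
Suppose the result is true for m = j, so S(j) = j(-3j^3 - j^2 + 2j + 4).
Then S(j+1) = S(j) + (-12j^3 - 21j^2 - 11j + 2) = (j(-3j^3 - j^2 + 2j + 4)) + (-12j^3 - 21j^2 - 11j + 2).
Simplifying, S(j+1) = -(j + 1)(3j^3 + 10j^2 + 9j - 2) = -(j+1)(3(j+1)^3 + (j+1)^2 - 2(j+1) - 4),
which is the closed form with m = j+1.
By induction, the statement is established for all m ≥ 1.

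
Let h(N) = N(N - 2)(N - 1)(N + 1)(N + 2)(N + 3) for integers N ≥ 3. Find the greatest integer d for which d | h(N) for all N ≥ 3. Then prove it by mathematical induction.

Computing the first values: h(3) = 720 and h(4) = 5040; gcd(720, 5040) = 720, so d ≤ 720.
We prove 720 | N(N - 2)(N - 1)(N + 1)(N + 2)(N + 3) for all N ≥ 3 by induction on N.
For the base case N = 3: h(3) = 720 = 720·(1), so 720 | h(3).
For the inductive step, assume it holds for an arbitrary m ≥ 3, i.e. 720 | h(m). Then
h(m+1) − h(m) = (m-1)·m·(m+1)·(m+2)·(m+3)·(m+4) − (m-2)·(m-1)·m·(m+1)·(m+2)·(m+3) = (m-1)·m·(m+1)·(m+2)·(m+3)·[(m+4) − (m-2)] = 6·(m-1)·m·(m+1)·(m+2)·(m+3). The product of 5 consecutive integers is divisible by (5)! = 120, so h(m+1) − h(m) is divisible by 6·120 = 720. By the inductive hypothesis 720 | h(m), hence 720 | h(m+1).
By induction, the statement is established for all N ≥ 3.
Therefore the largest such d is 720.

d = 720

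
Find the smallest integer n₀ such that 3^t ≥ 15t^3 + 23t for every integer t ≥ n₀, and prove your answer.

n₀ = 9

At t = 8: 6561 < 7864, so the inequality fails and n₀ ≥ 9. We prove 3^t ≥ 15t^3 + 23t for all t ≥ 9.
When t = 9: 3^t = 19683 and 15t^3 + 23t = 11142, so 19683 ≥ 11142.
Inductive step: assume the claim holds for t = i, so 3^i ≥ 15i^3 + 23i.
Then 3^(i + 1) = 3·(3^i) ≥ 3·(15i^3 + 23i).
Also, for i ≥ 9 we have 3·(15i^3 + 23i) ≥ 15(i+1)^3 + 23(i+1), since 3·(15i^3 + 23i) − (15(i+1)^3 + 23(i+1)) = 30i^3 - 45i^2 + i - 38, which is nonnegative for all i ≥ 9.
Combining, 3^(i + 1) ≥ 15(i+1)^3 + 23(i+1).
By the principle of mathematical induction, the result holds for all t ≥ 9.
Hence the smallest such n₀ is 9.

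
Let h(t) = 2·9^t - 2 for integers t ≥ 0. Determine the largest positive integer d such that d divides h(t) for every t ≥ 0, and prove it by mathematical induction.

d = 16

Computing the first values: h(0) = 0 and h(1) = 16; gcd(0, 16) = 16, so d ≤ 16.
We prove 16 | 2·9^t - 2 for all t ≥ 0 by induction on t.
Base case (t = 0): h(0) = 0 = 16·(0), so 16 | h(0).
Suppose the result is true for t = r, i.e. 16 | h(r). Then
h(r+1) = 2·9^(r+1) - 2 = 9·(2·9^r - 2) + 16 = 9·h(r) + 16. The first term is divisible by 16 by the inductive hypothesis, and 16 is divisible by 16. Hence 16 | h(r+1).
This completes the induction.
Therefore the largest such d is 16.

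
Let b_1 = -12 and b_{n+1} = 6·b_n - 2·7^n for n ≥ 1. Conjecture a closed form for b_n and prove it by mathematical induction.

b_n = 2·6^(n - 1) - 2·7^n

Computing the first terms: b_1 = -12, b_2 = -86, b_3 = -614. This suggests b_n = 2·6^(n - 1) - 2·7^n.
When n = 1: the formula gives -12 = -12 = b_1.
Inductive step: suppose the statement holds for some k ≥ 1, so b_k = 2·6^(k - 1) - 2·7^k.
Then b_{k+1} = 6·b_k - 2·7^k = 6·(2·6^(k - 1) - 2·7^k) - 2·7^k = 2·6^k - 2·7^(k + 1) = 2·6^((k+1) - 1) - 2·7^(k+1),
which is the claimed formula at n = k+1.
By the principle of mathematical induction, the result holds for all n ≥ 1.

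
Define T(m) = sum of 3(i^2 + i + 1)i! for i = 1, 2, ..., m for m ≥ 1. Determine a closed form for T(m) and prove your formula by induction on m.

We claim T(m) = (3m + 3)(m + 1)! - 3 for all m ≥ 1.
For the base case m = 1: T(1) = 9, and the closed form gives 9. They agree.
Suppose the result is true for m = i, so T(i) = (3i + 3)(i + 1)! - 3.
Then T(i+1) = T(i) + (3(i^2 + 3i + 3)(i + 1)!) = ((3i + 3)(i + 1)! - 3) + (3(i^2 + 3i + 3)(i + 1)!).
Simplifying, T(i+1) = (3(i+1) + 3)((i+1) + 1)! - 3,
which is the closed form with m = i+1.
By the principle of mathematical induction, the result holds for all m ≥ 1.

T(m) = (3m + 3)(m + 1)! - 3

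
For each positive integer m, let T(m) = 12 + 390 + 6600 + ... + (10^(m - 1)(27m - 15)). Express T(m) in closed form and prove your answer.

We claim T(m) = 10^m(3m - 2) + 2 for all m ≥ 1.
Base step (m = 1): T(1) = 12, and the closed form gives 12. They agree.
For the inductive step, assume it holds for an arbitrary i ≥ 1, so T(i) = 10^i(3i - 2) + 2.
Then T(i+1) = T(i) + (10^i(27i + 12)) = (10^i(3i - 2) + 2) + (10^i(27i + 12)).
Simplifying, T(i+1) = 30·10^i·i + 10·10^i + 2 = 10^(i+1)(3(i+1) - 2) + 2,
which is the closed form with m = i+1.
By induction, the statement is established for all m ≥ 1.

T(m) = 10^m(3m - 2) + 2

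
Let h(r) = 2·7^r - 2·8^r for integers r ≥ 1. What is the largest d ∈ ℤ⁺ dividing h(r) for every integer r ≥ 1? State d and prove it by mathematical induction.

Computing the first values: h(1) = -2 and h(2) = -30; gcd(-2, -30) = 2, so d ≤ 2.
We prove 2 | 2·7^r - 2·8^r for all r ≥ 1 by induction on r.
When r = 1: h(1) = -2 = 2·(-1), so 2 | h(1).
Inductive step: suppose the statement holds for some j ≥ 1, i.e. 2 | h(j). Then
h(j+1) − 8·h(j) = (2·7^(j+1) - 2·8^(j+1)) − 8·(2·7^j - 2·8^j) = (2)·7^j·(7 − 8) = (-2)·7^j. Since 2 | h(j) by the inductive hypothesis, 2 | 8·h(j); and 2 | -2 since -2 = 2·-1. Therefore 2 | h(j+1).
By the principle of mathematical induction, the result holds for all r ≥ 1.
Therefore the largest such d is 2.

d = 2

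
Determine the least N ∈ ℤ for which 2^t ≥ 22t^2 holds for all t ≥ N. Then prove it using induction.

N = 12

At t = 11: 2048 < 2662, so the inequality fails and N ≥ 12. We prove 2^t ≥ 22t^2 for all t ≥ 12.
Base step (t = 12): 2^t = 4096 and 22t^2 = 3168, so 4096 ≥ 3168.
Suppose the result is true for t = m, so 2^m ≥ 22m^2.
Then 2^(m + 1) = 2·(2^m) ≥ 2·(22m^2).
Also, for m ≥ 12 we have 2·(22m^2) ≥ 22(m+1)^2, since 2 ≥ (1 + 1/m)^2 for all m ≥ 12.
Combining, 2^(m + 1) ≥ 22(m+1)^2.
By the principle of mathematical induction, the result holds for all t ≥ 12.
Hence the smallest such N is 12.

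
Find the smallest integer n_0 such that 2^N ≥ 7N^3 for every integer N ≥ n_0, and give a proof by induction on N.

n_0 = 15

At N = 14: 16384 < 19208, so the inequality fails and n_0 ≥ 15. We prove 2^N ≥ 7N^3 for all N ≥ 15.
Base step (N = 15): 2^N = 32768 and 7N^3 = 23625, so 32768 ≥ 23625.
Inductive step: assume the claim holds for N = r, so 2^r ≥ 7r^3.
Then 2^(r + 1) = 2·(2^r) ≥ 2·(7r^3).
Also, for r ≥ 15 we have 2·(7r^3) ≥ 7(r+1)^3, since 2 ≥ (1 + 1/r)^3 for all r ≥ 15.
Combining, 2^(r + 1) ≥ 7(r+1)^3.
By the principle of mathematical induction, the result holds for all N ≥ 15.
Hence the smallest such n_0 is 15.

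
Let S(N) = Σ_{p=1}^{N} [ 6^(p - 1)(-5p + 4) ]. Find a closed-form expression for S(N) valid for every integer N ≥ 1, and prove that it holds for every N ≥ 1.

We claim S(N) = 6^N(-N + 1) - 1 for all N ≥ 1.
When N = 1: S(1) = -1, and the closed form gives -1. They agree.
For the inductive step, assume it holds for an arbitrary p ≥ 1, so S(p) = 6^p(-p + 1) - 1.
Then S(p+1) = S(p) + (6^p(-5p - 1)) = (6^p(-p + 1) - 1) + (6^p(-5p - 1)).
Simplifying, S(p+1) = -6·6^p·p - 1 = 6^(p+1)(-(p+1) + 1) - 1,
which is the closed form with N = p+1.
This completes the induction.

S(N) = 6^N(-N + 1) - 1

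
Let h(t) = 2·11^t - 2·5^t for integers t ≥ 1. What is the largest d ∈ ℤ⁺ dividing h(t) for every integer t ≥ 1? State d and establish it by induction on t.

Computing the first values: h(1) = 12 and h(2) = 192; gcd(12, 192) = 12, so d ≤ 12.
We prove 12 | 2·11^t - 2·5^t for all t ≥ 1 by induction on t.
When t = 1: h(1) = 12 = 12·(1), so 12 | h(1).
For the inductive step, assume it holds for an arbitrary i ≥ 1, i.e. 12 | h(i). Then
h(i+1) − 11·h(i) = (2·11^(i+1) - 2·5^(i+1)) − 11·(2·11^i - 2·5^i) = (-2)·5^i·(5 − 11) = (12)·5^i. Since 12 | h(i) by the inductive hypothesis, 12 | 11·h(i); and 12 | 12 since 12 = 12·1. Therefore 12 | h(i+1).
Hence, by induction on t, the claim holds for every t ≥ 1.
Therefore the largest such d is 12.

d = 12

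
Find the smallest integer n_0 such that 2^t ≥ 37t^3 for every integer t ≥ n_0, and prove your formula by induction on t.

At t = 17: 131072 < 181781, so the inequality fails and n_0 ≥ 18. We prove 2^t ≥ 37t^3 for all t ≥ 18.
For the base case t = 18: 2^t = 262144 and 37t^3 = 215784, so 262144 ≥ 215784.
For the inductive step, assume it holds for an arbitrary i ≥ 18, so 2^i ≥ 37i^3.
Then 2^(i + 1) = 2·(2^i) ≥ 2·(37i^3).
Also, for i ≥ 18 we have 2·(37i^3) ≥ 37(i+1)^3, since 2 ≥ (1 + 1/i)^3 for all i ≥ 18.
Combining, 2^(i + 1) ≥ 37(i+1)^3.
By the principle of mathematical induction, the result holds for all t ≥ 18.
Hence the smallest such n_0 is 18.

n_0 = 18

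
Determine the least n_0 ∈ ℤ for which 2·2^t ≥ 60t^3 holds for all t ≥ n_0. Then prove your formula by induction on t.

n_0 = 18

At t = 17: 262144 < 294780, so the inequality fails and n_0 ≥ 18. We prove 2·2^t ≥ 60t^3 for all t ≥ 18.
For the base case t = 18: 2·2^t = 524288 and 60t^3 = 349920, so 524288 ≥ 349920.
For the inductive step, assume it holds for an arbitrary j ≥ 18, so 2·2^j ≥ 60j^3.
Then 2·2^(j + 1) = 2·(2·2^j) ≥ 2·(60j^3).
Also, for j ≥ 18 we have 2·(60j^3) ≥ 60(j+1)^3, since 2 ≥ (1 + 1/j)^3 for all j ≥ 18.
Combining, 2·2^(j + 1) ≥ 60(j+1)^3.
This completes the induction.
Hence the smallest such n_0 is 18.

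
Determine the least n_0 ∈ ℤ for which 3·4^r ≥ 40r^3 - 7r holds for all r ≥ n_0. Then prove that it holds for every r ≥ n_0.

At r = 5: 3072 < 4965, so the inequality fails and n_0 ≥ 6. We prove 3·4^r ≥ 40r^3 - 7r for all r ≥ 6.
For the base case r = 6: 3·4^r = 12288 and 40r^3 - 7r = 8598, so 12288 ≥ 8598.
For the inductive step, assume it holds for an arbitrary p ≥ 6, so 3·4^p ≥ 40p^3 - 7p.
Then 3·4^(p + 1) = 4·(3·4^p) ≥ 4·(40p^3 - 7p).
Also, for p ≥ 6 we have 4·(40p^3 - 7p) ≥ 40(p+1)^3 - 7(p+1), since 4·(40p^3 - 7p) − (40(p+1)^3 - 7(p+1)) = 120p^3 - 120p^2 - 141p - 33, which is nonnegative for all p ≥ 6.
Combining, 3·4^(p + 1) ≥ 40(p+1)^3 - 7(p+1).
By induction, the statement is established for all r ≥ 6.
Hence the smallest such n_0 is 6.

n_0 = 6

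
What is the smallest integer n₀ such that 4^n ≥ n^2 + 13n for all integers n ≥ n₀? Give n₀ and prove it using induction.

n₀ = 3

At n = 2: 16 < 30, so the inequality fails and n₀ ≥ 3. We prove 4^n ≥ n^2 + 13n for all n ≥ 3.
Base case (n = 3): 4^n = 64 and n^2 + 13n = 48, so 64 ≥ 48.
Inductive step: suppose the statement holds for some i ≥ 3, so 4^i ≥ i^2 + 13i.
Then 4^(i + 1) = 4·(4^i) ≥ 4·(i^2 + 13i).
Also, for i ≥ 3 we have 4·(i^2 + 13i) ≥ (i+1)^2 + 13(i+1), since 4·(i^2 + 13i) − ((i+1)^2 + 13(i+1)) = 3i^2 + 37i - 14, which is nonnegative for all i ≥ 3.
Combining, 4^(i + 1) ≥ (i+1)^2 + 13(i+1).
This completes the induction.
Hence the smallest such n₀ is 3.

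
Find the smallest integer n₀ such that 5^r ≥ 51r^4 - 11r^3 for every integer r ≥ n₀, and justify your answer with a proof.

At r = 7: 78125 < 118678, so the inequality fails and n₀ ≥ 8. We prove 5^r ≥ 51r^4 - 11r^3 for all r ≥ 8.
For the base case r = 8: 5^r = 390625 and 51r^4 - 11r^3 = 203264, so 390625 ≥ 203264.
Inductive step: suppose the statement holds for some p ≥ 8, so 5^p ≥ 51p^4 - 11p^3.
Then 5^(p + 1) = 5·(5^p) ≥ 5·(51p^4 - 11p^3).
Also, for p ≥ 8 we have 5·(51p^4 - 11p^3) ≥ 51(p+1)^4 - 11(p+1)^3, since 5·(51p^4 - 11p^3) − (51(p+1)^4 - 11(p+1)^3) = 204p^4 - 248p^3 - 273p^2 - 171p - 40, which is nonnegative for all p ≥ 8.
Combining, 5^(p + 1) ≥ 51(p+1)^4 - 11(p+1)^3.
By induction, the statement is established for all r ≥ 8.
Hence the smallest such n₀ is 8.

n₀ = 8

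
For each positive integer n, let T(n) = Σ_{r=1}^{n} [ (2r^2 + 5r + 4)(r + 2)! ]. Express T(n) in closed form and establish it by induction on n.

T(n) = (2n + 1)(n + 3)! - 6

We claim T(n) = (2n + 1)(n + 3)! - 6 for all n ≥ 1.
For the base case n = 1: T(1) = 66, and the closed form gives 66. They agree.
Suppose the result is true for n = r, so T(r) = (2r + 1)(r + 3)! - 6.
Then T(r+1) = T(r) + ((2r^2 + 9r + 11)(r + 3)!) = ((2r + 1)(r + 3)! - 6) + ((2r^2 + 9r + 11)(r + 3)!).
Simplifying, T(r+1) = (2(r+1) + 1)((r+1) + 3)! - 6,
which is the closed form with n = r+1.
This completes the induction.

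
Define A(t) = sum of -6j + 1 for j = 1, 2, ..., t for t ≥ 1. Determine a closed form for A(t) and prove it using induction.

A(t) = -t(3t + 2)

We claim A(t) = -t(3t + 2) for all t ≥ 1.
Base step (t = 1): A(1) = -5, and the closed form gives -5. They agree.
For the inductive step, assume it holds for an arbitrary j ≥ 1, so A(j) = j(-3j - 2).
Then A(j+1) = A(j) + (-6j - 5) = (j(-3j - 2)) + (-6j - 5).
Simplifying, A(j+1) = -(j + 1)(3j + 5) = -(j+1)(3(j+1) + 2),
which is the closed form with t = j+1.
Hence, by induction on t, the claim holds for every t ≥ 1.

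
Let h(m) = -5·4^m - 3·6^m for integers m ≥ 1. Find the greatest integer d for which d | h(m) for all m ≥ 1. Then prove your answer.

Computing the first values: h(1) = -38 and h(2) = -188; gcd(-38, -188) = 2, so d ≤ 2.
We prove 2 | -5·4^m - 3·6^m for all m ≥ 1 by induction on m.
For the base case m = 1: h(1) = -38 = 2·(-19), so 2 | h(1).
Suppose the result is true for m = p, i.e. 2 | h(p). Then
h(p+1) − 6·h(p) = (-5·4^(p+1) - 3·6^(p+1)) − 6·(-5·4^p - 3·6^p) = (-5)·4^p·(4 − 6) = (10)·4^p. Since 2 | h(p) by the inductive hypothesis, 2 | 6·h(p); and 2 | 10 since 10 = 2·5. Therefore 2 | h(p+1).
Hence, by induction on m, the claim holds for every m ≥ 1.
Therefore the largest such d is 2.

d = 2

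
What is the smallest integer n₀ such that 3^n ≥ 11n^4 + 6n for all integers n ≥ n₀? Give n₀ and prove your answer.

At n = 10: 59049 < 110060, so the inequality fails and n₀ ≥ 11. We prove 3^n ≥ 11n^4 + 6n for all n ≥ 11.
For the base case n = 11: 3^n = 177147 and 11n^4 + 6n = 161117, so 177147 ≥ 161117.
Inductive step: suppose the statement holds for some m ≥ 11, so 3^m ≥ 11m^4 + 6m.
Then 3^(m + 1) = 3·(3^m) ≥ 3·(11m^4 + 6m).
Also, for m ≥ 11 we have 3·(11m^4 + 6m) ≥ 11(m+1)^4 + 6(m+1), since 3·(11m^4 + 6m) − (11(m+1)^4 + 6(m+1)) = 22m^4 - 44m^3 - 66m^2 - 32m - 17, which is nonnegative for all m ≥ 11.
Combining, 3^(m + 1) ≥ 11(m+1)^4 + 6(m+1).
This completes the induction.
Hence the smallest such n₀ is 11.

n₀ = 11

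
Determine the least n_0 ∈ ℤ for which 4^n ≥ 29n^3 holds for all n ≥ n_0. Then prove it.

At n = 6: 4096 < 6264, so the inequality fails and n_0 ≥ 7. We prove 4^n ≥ 29n^3 for all n ≥ 7.
For the base case n = 7: 4^n = 16384 and 29n^3 = 9947, so 16384 ≥ 9947.
Suppose the result is true for n = j, so 4^j ≥ 29j^3.
Then 4^(j + 1) = 4·(4^j) ≥ 4·(29j^3).
Also, for j ≥ 7 we have 4·(29j^3) ≥ 29(j+1)^3, since 4 ≥ (1 + 1/j)^3 for all j ≥ 7.
Combining, 4^(j + 1) ≥ 29(j+1)^3.
By the principle of mathematical induction, the result holds for all n ≥ 7.
Hence the smallest such n_0 is 7.

n_0 = 7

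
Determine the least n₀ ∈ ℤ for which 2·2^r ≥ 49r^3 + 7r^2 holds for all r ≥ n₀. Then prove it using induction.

n₀ = 17

At r = 16: 131072 < 202496, so the inequality fails and n₀ ≥ 17. We prove 2·2^r ≥ 49r^3 + 7r^2 for all r ≥ 17.
Base step (r = 17): 2·2^r = 262144 and 49r^3 + 7r^2 = 242760, so 262144 ≥ 242760.
Suppose the result is true for r = k, so 2·2^k ≥ 49k^3 + 7k^2.
Then 2·2^(k + 1) = 2·(2·2^k) ≥ 2·(49k^3 + 7k^2).
Also, for k ≥ 17 we have 2·(49k^3 + 7k^2) ≥ 49(k+1)^3 + 7(k+1)^2, since 2·(49k^3 + 7k^2) − (49(k+1)^3 + 7(k+1)^2) = 49k^3 - 140k^2 - 161k - 56, which is nonnegative for all k ≥ 17.
Combining, 2·2^(k + 1) ≥ 49(k+1)^3 + 7(k+1)^2.
Hence, by induction on r, the claim holds for every r ≥ 17.
Hence the smallest such n₀ is 17.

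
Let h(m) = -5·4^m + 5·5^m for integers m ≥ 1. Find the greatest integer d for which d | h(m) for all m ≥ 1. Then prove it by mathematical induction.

d = 5

Computing the first values: h(1) = 5 and h(2) = 45; gcd(5, 45) = 5, so d ≤ 5.
We prove 5 | -5·4^m + 5·5^m for all m ≥ 1 by induction on m.
When m = 1: h(1) = 5 = 5·(1), so 5 | h(1).
Inductive step: assume the claim holds for m = p, i.e. 5 | h(p). Then
h(p+1) − 5·h(p) = (-5·4^(p+1) + 5·5^(p+1)) − 5·(-5·4^p + 5·5^p) = (-5)·4^p·(4 − 5) = (5)·4^p. Since 5 | h(p) by the inductive hypothesis, 5 | 5·h(p); and 5 | 5 since 5 = 5·1. Therefore 5 | h(p+1).
By the principle of mathematical induction, the result holds for all m ≥ 1.
Therefore the largest such d is 5.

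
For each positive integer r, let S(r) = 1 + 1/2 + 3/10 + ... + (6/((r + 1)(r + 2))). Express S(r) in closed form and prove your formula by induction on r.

S(r) = 3r/(r + 2)

We claim S(r) = 3r/(r + 2) for all r ≥ 1.
For the base case r = 1: S(1) = 1, and the closed form gives 1. They agree.
Inductive step: assume the claim holds for r = k, so S(k) = 3k/(k + 2).
Then S(k+1) = S(k) + (6/((k + 2)(k + 3))) = (3k/(k + 2)) + (6/((k + 2)(k + 3))).
Simplifying, S(k+1) = 3(k + 1)/(k + 3) = 3(k+1)/((k+1) + 2),
which is the closed form with r = k+1.
This completes the induction.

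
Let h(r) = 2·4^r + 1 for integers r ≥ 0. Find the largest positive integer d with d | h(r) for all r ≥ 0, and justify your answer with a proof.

Computing the first values: h(0) = 3 and h(1) = 9; gcd(3, 9) = 3, so d ≤ 3.
We prove 3 | 2·4^r + 1 for all r ≥ 0 by induction on r.
Base case (r = 0): h(0) = 3 = 3·(1), so 3 | h(0).
Inductive step: suppose the statement holds for some m ≥ 0, i.e. 3 | h(m). Then
h(m+1) = 2·4^(m+1) + 1 = 4·(2·4^m + 1) - 3 = 4·h(m) - 3. The first term is divisible by 3 by the inductive hypothesis, and -3 is divisible by 3. Hence 3 | h(m+1).
Hence, by induction on r, the claim holds for every r ≥ 0.
Therefore the largest such d is 3.

d = 3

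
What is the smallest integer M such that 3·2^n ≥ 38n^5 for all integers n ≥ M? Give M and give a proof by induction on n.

M = 28

At n = 27: 402653184 < 545258466, so the inequality fails and M ≥ 28. We prove 3·2^n ≥ 38n^5 for all n ≥ 28.
When n = 28: 3·2^n = 805306368 and 38n^5 = 653993984, so 805306368 ≥ 653993984.
Inductive step: suppose the statement holds for some k ≥ 28, so 3·2^k ≥ 38k^5.
Then 3·2^(k + 1) = 2·(3·2^k) ≥ 2·(38k^5).
Also, for k ≥ 28 we have 2·(38k^5) ≥ 38(k+1)^5, since 2 ≥ (1 + 1/k)^5 for all k ≥ 28.
Combining, 3·2^(k + 1) ≥ 38(k+1)^5.
By the principle of mathematical induction, the result holds for all n ≥ 28.
Hence the smallest such M is 28.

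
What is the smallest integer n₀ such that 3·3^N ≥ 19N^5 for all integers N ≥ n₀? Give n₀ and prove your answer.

At N = 13: 4782969 < 7054567, so the inequality fails and n₀ ≥ 14. We prove 3·3^N ≥ 19N^5 for all N ≥ 14.
For the base case N = 14: 3·3^N = 14348907 and 19N^5 = 10218656, so 14348907 ≥ 10218656.
Suppose the result is true for N = p, so 3·3^p ≥ 19p^5.
Then 3·3^(p + 1) = 3·(3·3^p) ≥ 3·(19p^5).
Also, for p ≥ 14 we have 3·(19p^5) ≥ 19(p+1)^5, since 3 ≥ (1 + 1/p)^5 for all p ≥ 14.
Combining, 3·3^(p + 1) ≥ 19(p+1)^5.
By the principle of mathematical induction, the result holds for all N ≥ 14.
Hence the smallest such n₀ is 14.

n₀ = 14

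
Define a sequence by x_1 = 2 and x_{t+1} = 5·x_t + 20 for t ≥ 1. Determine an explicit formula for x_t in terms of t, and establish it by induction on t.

x_t = 7·5^(t - 1) - 5

Computing the first terms: x_1 = 2, x_2 = 30, x_3 = 170. This suggests x_t = 7·5^(t - 1) - 5.
For the base case t = 1: the formula gives 2 = 2 = x_1.
Suppose the result is true for t = p, so x_p = 7·5^(p - 1) - 5.
Then x_{p+1} = 5·x_p + 20 = 5·(7·5^(p - 1) - 5) + 20 = 7·5^p - 5 = 7·5^((p+1) - 1) - 5,
which is the claimed formula at t = p+1.
By the principle of mathematical induction, the result holds for all t ≥ 1.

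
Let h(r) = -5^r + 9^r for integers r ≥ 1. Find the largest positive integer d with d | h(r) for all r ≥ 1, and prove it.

d = 4

Computing the first values: h(1) = 4 and h(2) = 56; gcd(4, 56) = 4, so d ≤ 4.
We prove 4 | -5^r + 9^r for all r ≥ 1 by induction on r.
When r = 1: h(1) = 4 = 4·(1), so 4 | h(1).
Inductive step: suppose the statement holds for some j ≥ 1, i.e. 4 | h(j). Then
9^{j+1} − 5^{j+1} = 9·9^j − 5·5^j = 9·(9^j − 5^j) + (4)·5^j. The first term is divisible by 4 by the inductive hypothesis, and the second term (4)·5^j is divisible by 4 since 4 | 4. Hence 4 | h(j+1).
By the principle of mathematical induction, the result holds for all r ≥ 1.
Therefore the largest such d is 4.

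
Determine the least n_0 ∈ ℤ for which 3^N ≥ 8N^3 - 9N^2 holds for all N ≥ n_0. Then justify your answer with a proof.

n_0 = 8

At N = 7: 2187 < 2303, so the inequality fails and n_0 ≥ 8. We prove 3^N ≥ 8N^3 - 9N^2 for all N ≥ 8.
When N = 8: 3^N = 6561 and 8N^3 - 9N^2 = 3520, so 6561 ≥ 3520.
For the inductive step, assume it holds for an arbitrary p ≥ 8, so 3^p ≥ 8p^3 - 9p^2.
Then 3^(p + 1) = 3·(3^p) ≥ 3·(8p^3 - 9p^2).
Also, for p ≥ 8 we have 3·(8p^3 - 9p^2) ≥ 8(p+1)^3 - 9(p+1)^2, since 3·(8p^3 - 9p^2) − (8(p+1)^3 - 9(p+1)^2) = 16p^3 - 42p^2 - 6p + 1, which is nonnegative for all p ≥ 8.
Combining, 3^(p + 1) ≥ 8(p+1)^3 - 9(p+1)^2.
By induction, the statement is established for all N ≥ 8.
Hence the smallest such n_0 is 8.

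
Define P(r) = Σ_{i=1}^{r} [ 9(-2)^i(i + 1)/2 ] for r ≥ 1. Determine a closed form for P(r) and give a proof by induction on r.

P(r) = (-2)^r(3r + 4) - 4

We claim P(r) = (-2)^r(3r + 4) - 4 for all r ≥ 1.
Base step (r = 1): P(1) = -18, and the closed form gives -18. They agree.
For the inductive step, assume it holds for an arbitrary i ≥ 1, so P(i) = (-2)^i(3i + 4) - 4.
Then P(i+1) = P(i) + (9(-2)^i(-i - 2)) = ((-2)^i(3i + 4) - 4) + (9(-2)^i(-i - 2)).
Simplifying, P(i+1) = -6(-2)^i·i - 14(-2)^i - 4 = (-2)^(i+1)(3(i+1) + 4) - 4,
which is the closed form with r = i+1.
This completes the induction.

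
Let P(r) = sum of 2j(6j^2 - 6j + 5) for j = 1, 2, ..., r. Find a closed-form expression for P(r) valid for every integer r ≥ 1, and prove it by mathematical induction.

P(r) = r(r + 1)(3r^2 - r + 3)

We claim P(r) = r(r + 1)(3r^2 - r + 3) for all r ≥ 1.
When r = 1: P(1) = 10, and the closed form gives 10. They agree.
Suppose the result is true for r = j, so P(j) = j(3j^3 + 2j^2 + 2j + 3).
Then P(j+1) = P(j) + (12j^3 + 24j^2 + 22j + 10) = (j(3j^3 + 2j^2 + 2j + 3)) + (12j^3 + 24j^2 + 22j + 10).
Simplifying, P(j+1) = (j + 1)(j + 2)(3j^2 + 5j + 5) = (j+1)((j+1) + 1)(3(j+1)^2 - (j+1) + 3),
which is the closed form with r = j+1.
Hence, by induction on r, the claim holds for every r ≥ 1.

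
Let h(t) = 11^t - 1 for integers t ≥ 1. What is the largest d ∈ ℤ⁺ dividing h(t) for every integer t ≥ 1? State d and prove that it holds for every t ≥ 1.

d = 10

Computing the first values: h(1) = 10 and h(2) = 120; gcd(10, 120) = 10, so d ≤ 10.
We prove 10 | 11^t - 1 for all t ≥ 1 by induction on t.
For the base case t = 1: h(1) = 10 = 10·(1), so 10 | h(1).
Inductive step: assume the claim holds for t = m, i.e. 10 | h(m). Then
11^{m+1} − 1^{m+1} = 11·11^m − 1·1^m = 11·(11^m − 1^m) + (10)·1^m. The first term is divisible by 10 by the inductive hypothesis, and the second term (10)·1^m is divisible by 10 since 10 | 10. Hence 10 | h(m+1).
By induction, the statement is established for all t ≥ 1.
Therefore the largest such d is 10.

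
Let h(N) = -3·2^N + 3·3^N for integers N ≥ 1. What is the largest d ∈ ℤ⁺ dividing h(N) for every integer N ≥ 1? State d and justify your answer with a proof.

d = 3

Computing the first values: h(1) = 3 and h(2) = 15; gcd(3, 15) = 3, so d ≤ 3.
We prove 3 | -3·2^N + 3·3^N for all N ≥ 1 by induction on N.
For the base case N = 1: h(1) = 3 = 3·(1), so 3 | h(1).
Suppose the result is true for N = j, i.e. 3 | h(j). Then
h(j+1) − 3·h(j) = (-3·2^(j+1) + 3·3^(j+1)) − 3·(-3·2^j + 3·3^j) = (-3)·2^j·(2 − 3) = (3)·2^j. Since 3 | h(j) by the inductive hypothesis, 3 | 3·h(j); and 3 | 3 since 3 = 3·1. Therefore 3 | h(j+1).
Hence, by induction on N, the claim holds for every N ≥ 1.
Therefore the largest such d is 3.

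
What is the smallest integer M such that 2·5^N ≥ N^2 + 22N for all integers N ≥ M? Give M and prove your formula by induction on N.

At N = 1: 10 < 23, so the inequality fails and M ≥ 2. We prove 2·5^N ≥ N^2 + 22N for all N ≥ 2.
When N = 2: 2·5^N = 50 and N^2 + 22N = 48, so 50 ≥ 48.
For the inductive step, assume it holds for an arbitrary r ≥ 2, so 2·5^r ≥ r^2 + 22r.
Then 2·5^(r + 1) = 5·(2·5^r) ≥ 5·(r^2 + 22r).
Also, for r ≥ 2 we have 5·(r^2 + 22r) ≥ (r+1)^2 + 22(r+1), since 5·(r^2 + 22r) − ((r+1)^2 + 22(r+1)) = 4r^2 + 86r - 23, which is nonnegative for all r ≥ 2.
Combining, 2·5^(r + 1) ≥ (r+1)^2 + 22(r+1).
This completes the induction.
Hence the smallest such M is 2.

M = 2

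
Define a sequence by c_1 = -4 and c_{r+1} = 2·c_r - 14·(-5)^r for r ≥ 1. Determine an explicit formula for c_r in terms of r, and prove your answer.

Computing the first terms: c_1 = -4, c_2 = 62, c_3 = -226. This suggests c_r = 2(-5)^r + 3·2^r.
For the base case r = 1: the formula gives -4 = -4 = c_1.
Inductive step: suppose the statement holds for some m ≥ 1, so c_m = 2(-5)^m + 3·2^m.
Then c_{m+1} = 2·c_m - 14·(-5)^m = 2·(2(-5)^m + 3·2^m) - 14·(-5)^m = 2(-5)^(m + 1) + 3·2^(m + 1),
which is the claimed formula at r = m+1.
Hence, by induction on r, the claim holds for every r ≥ 1.

c_r = 2(-5)^r + 3·2^r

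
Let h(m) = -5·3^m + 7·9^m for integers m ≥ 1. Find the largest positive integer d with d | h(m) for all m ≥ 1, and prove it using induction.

d = 6

Computing the first values: h(1) = 48 and h(2) = 522; gcd(48, 522) = 6, so d ≤ 6.
We prove 6 | -5·3^m + 7·9^m for all m ≥ 1 by induction on m.
Base step (m = 1): h(1) = 48 = 6·(8), so 6 | h(1).
Suppose the result is true for m = j, i.e. 6 | h(j). Then
h(j+1) − 9·h(j) = (-5·3^(j+1) + 7·9^(j+1)) − 9·(-5·3^j + 7·9^j) = (-5)·3^j·(3 − 9) = (30)·3^j. Since 6 | h(j) by the inductive hypothesis, 6 | 9·h(j); and 6 | 30 since 30 = 6·5. Therefore 6 | h(j+1).
By induction, the statement is established for all m ≥ 1.
Therefore the largest such d is 6.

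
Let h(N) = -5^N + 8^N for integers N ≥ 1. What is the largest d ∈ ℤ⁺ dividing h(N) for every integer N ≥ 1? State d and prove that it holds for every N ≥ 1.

d = 3

Computing the first values: h(1) = 3 and h(2) = 39; gcd(3, 39) = 3, so d ≤ 3.
We prove 3 | -5^N + 8^N for all N ≥ 1 by induction on N.
For the base case N = 1: h(1) = 3 = 3·(1), so 3 | h(1).
Inductive step: assume the claim holds for N = i, i.e. 3 | h(i). Then
8^{i+1} − 5^{i+1} = 8·8^i − 5·5^i = 8·(8^i − 5^i) + (3)·5^i. The first term is divisible by 3 by the inductive hypothesis, and the second term (3)·5^i is divisible by 3 since 3 | 3. Hence 3 | h(i+1).
By the principle of mathematical induction, the result holds for all N ≥ 1.
Therefore the largest such d is 3.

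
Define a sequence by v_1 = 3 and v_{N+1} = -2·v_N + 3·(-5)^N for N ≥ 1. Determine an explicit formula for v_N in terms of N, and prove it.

Computing the first terms: v_1 = 3, v_2 = -21, v_3 = 117. This suggests v_N = (-2)^N - (-5)^N.
When N = 1: the formula gives 3 = 3 = v_1.
Inductive step: assume the claim holds for N = i, so v_i = (-2)^i - (-5)^i.
Then v_{i+1} = -2·v_i + 3·(-5)^i = -2·((-2)^i - (-5)^i) + 3·(-5)^i = (-2)^(i + 1) - (-5)^(i + 1),
which is the claimed formula at N = i+1.
This completes the induction.

v_N = (-2)^N - (-5)^N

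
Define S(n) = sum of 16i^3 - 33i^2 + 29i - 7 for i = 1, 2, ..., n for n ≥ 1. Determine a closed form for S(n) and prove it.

We claim S(n) = n(4n^3 - 3n^2 + 2n + 2) for all n ≥ 1.
For the base case n = 1: S(1) = 5, and the closed form gives 5. They agree.
Suppose the result is true for n = i, so S(i) = i(4i^3 - 3i^2 + 2i + 2).
Then S(i+1) = S(i) + (16i^3 + 15i^2 + 11i + 5) = (i(4i^3 - 3i^2 + 2i + 2)) + (16i^3 + 15i^2 + 11i + 5).
Simplifying, S(i+1) = (i + 1)(4i^3 + 9i^2 + 8i + 5) = (i+1)(4(i+1)^3 - 3(i+1)^2 + 2(i+1) + 2),
which is the closed form with n = i+1.
This completes the induction.

S(n) = n(4n^3 - 3n^2 + 2n + 2)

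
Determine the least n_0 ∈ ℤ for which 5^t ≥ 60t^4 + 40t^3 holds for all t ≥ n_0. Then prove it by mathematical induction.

n_0 = 8

At t = 7: 78125 < 157780, so the inequality fails and n_0 ≥ 8. We prove 5^t ≥ 60t^4 + 40t^3 for all t ≥ 8.
Base step (t = 8): 5^t = 390625 and 60t^4 + 40t^3 = 266240, so 390625 ≥ 266240.
Inductive step: suppose the statement holds for some j ≥ 8, so 5^j ≥ 60j^4 + 40j^3.
Then 5^(j + 1) = 5·(5^j) ≥ 5·(60j^4 + 40j^3).
Also, for j ≥ 8 we have 5·(60j^4 + 40j^3) ≥ 60(j+1)^4 + 40(j+1)^3, since 5·(60j^4 + 40j^3) − (60(j+1)^4 + 40(j+1)^3) = 240j^4 - 80j^3 - 480j^2 - 360j - 100, which is nonnegative for all j ≥ 8.
Combining, 5^(j + 1) ≥ 60(j+1)^4 + 40(j+1)^3.
By induction, the statement is established for all t ≥ 8.
Hence the smallest such n_0 is 8.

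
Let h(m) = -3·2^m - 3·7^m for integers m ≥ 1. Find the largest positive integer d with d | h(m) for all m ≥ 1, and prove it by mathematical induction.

d = 3

Computing the first values: h(1) = -27 and h(2) = -159; gcd(-27, -159) = 3, so d ≤ 3.
We prove 3 | -3·2^m - 3·7^m for all m ≥ 1 by induction on m.
Base case (m = 1): h(1) = -27 = 3·(-9), so 3 | h(1).
Inductive step: assume the claim holds for m = k, i.e. 3 | h(k). Then
h(k+1) − 7·h(k) = (-3·2^(k+1) - 3·7^(k+1)) − 7·(-3·2^k - 3·7^k) = (-3)·2^k·(2 − 7) = (15)·2^k. Since 3 | h(k) by the inductive hypothesis, 3 | 7·h(k); and 3 | 15 since 15 = 3·5. Therefore 3 | h(k+1).
This completes the induction.
Therefore the largest such d is 3.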